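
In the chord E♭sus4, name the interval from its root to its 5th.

perfect 5th

E♭sus4 (E♭ sus4): E♭-A♭-B♭.
That puts E♭ below B♭.
Counting 5 letters and 7 half steps from E♭ gives a perfect fifth.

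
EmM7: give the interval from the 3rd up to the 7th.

The chord tones of EmM7 (E minor-major seventh) are E–G–B–D#.
So we need the interval from G up to D#.
5 letter names make it a fifth; at 8 semitones (a half step wider than perfect) the quality is augmented.

augmented fifth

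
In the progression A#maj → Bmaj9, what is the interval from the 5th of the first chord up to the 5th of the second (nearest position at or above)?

minor second

A#maj has E# as its 5th, and Bmaj9 has F# as its 5th.
2 letter names make it a second; at 1 semitone (a half step narrower than major) the quality is minor.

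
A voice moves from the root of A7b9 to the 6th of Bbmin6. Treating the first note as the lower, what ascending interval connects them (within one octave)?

A7b9 has A as its root, and Bbmin6 has G as its 6th.
From A to G: 10 semitones over a seventh = minor.

minor 7th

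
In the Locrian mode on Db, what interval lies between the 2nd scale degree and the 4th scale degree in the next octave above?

Spelling the Locrian mode on Db: Db Ebb Fb Gb Abb Bbb Cb.
That puts Ebb below Gb.
From Ebb to Gb is 16 semitones, exactly the major tenth.

major 10th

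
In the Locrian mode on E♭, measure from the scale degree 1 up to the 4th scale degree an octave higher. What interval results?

The scale runs E♭ F♭ G♭ A♭ B𝄫 C♭ D♭.
Scale degree 1 = E♭; degree 4 (up an octave) = A♭.
From E♭ to A♭ is 17 semitones, exactly the perfect eleventh.

P11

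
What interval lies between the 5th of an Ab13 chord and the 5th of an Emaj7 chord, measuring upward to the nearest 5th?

Ab13 has Eb as its 5th, and Emaj7 has B as its 5th.
5 letter names make it a fifth; at 8 semitones (a half step wider than perfect) the quality is augmented.

augmented 5th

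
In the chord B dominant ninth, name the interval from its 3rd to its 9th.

minor seventh

The chord tones of B9 (B dominant ninth) are B, D♯, F♯, A, C♯.
3rd = D♯; 9th = C♯.
D♯ up to C♯ is 10 semitones, a half step narrower than a major seventh, so the interval is minor.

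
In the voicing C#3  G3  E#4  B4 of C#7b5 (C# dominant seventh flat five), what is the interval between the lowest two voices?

diminished fifth

Those voices are C#3 and G3.
C# up to G is 6 semitones, a half step narrower than a perfect fifth, so the interval is diminished.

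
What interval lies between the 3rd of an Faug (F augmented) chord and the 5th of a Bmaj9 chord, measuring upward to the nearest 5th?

major sixth

The 3rd of Faug (F augmented) is A; the 5th of Bmaj9 is F♯.
From A to F♯ is 9 semitones, exactly the major sixth.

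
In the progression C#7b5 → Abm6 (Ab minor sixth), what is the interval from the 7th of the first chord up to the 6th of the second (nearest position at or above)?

diminished 5th

The 7th of C#7b5 is B; the 6th of Abm6 (Ab minor sixth) is F.
B up to F is 6 semitones, a half step narrower than a perfect fifth, so the interval is diminished.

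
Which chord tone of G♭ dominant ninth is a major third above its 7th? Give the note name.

G♭ dominant ninth: G♭–B♭–D♭–F♭–A♭.
The 7th is F♭. A major third above F♭ is A♭.
A♭ is the chord's 9th.

Ab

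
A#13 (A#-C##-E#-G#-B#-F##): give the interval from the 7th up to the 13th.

That puts G# below F##.
From G# to F## is 11 semitones, exactly the major seventh.

major seventh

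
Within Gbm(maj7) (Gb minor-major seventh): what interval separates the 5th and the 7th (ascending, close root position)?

The chord tones of GbmM7 (Gb minor-major seventh) are Gb, Bbb, Db, F.
That puts Db below F.
Db up to F spans 3 letter names and 4 semitones — a major third.

major third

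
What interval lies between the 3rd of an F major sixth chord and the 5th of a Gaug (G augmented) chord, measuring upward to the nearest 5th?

A4

The 3rd of F major sixth is A; the 5th of Gaug (G augmented) is D#.
4 letter names make it a fourth; at 6 semitones (a half step wider than perfect) the quality is augmented.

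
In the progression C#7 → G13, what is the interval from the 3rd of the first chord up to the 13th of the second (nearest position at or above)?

The 3rd of C#7 is E#; the 13th of G13 is E.
8 letter names make it an octave; at 11 semitones (a half step narrower than perfect) the quality is diminished.

diminished octave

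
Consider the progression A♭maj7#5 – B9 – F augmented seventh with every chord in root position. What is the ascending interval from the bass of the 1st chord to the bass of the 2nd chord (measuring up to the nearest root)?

augmented second

The roots are A♭ and B.
2 letter names make it a second; at 3 semitones (a half step wider than major) the quality is augmented.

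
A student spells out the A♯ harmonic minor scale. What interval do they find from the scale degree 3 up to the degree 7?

A♯ harmonic minor: A♯ B♯ C♯ D♯ E♯ F♯ G𝄪.
Scale degree 3 = C♯; 7th degree = G𝄪.
5 letter names make it a fifth; at 8 semitones (a half step wider than perfect) the quality is augmented.

augmented fifth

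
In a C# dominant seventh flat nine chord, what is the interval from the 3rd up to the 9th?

The chord tones of C#7b9 (C# dominant seventh flat nine) are C#, E#, G#, B, D.
The 3rd is E# and the 9th is D.
7 letter names make it a seventh; at 9 semitones (a whole step narrower than major) the quality is diminished.

diminished seventh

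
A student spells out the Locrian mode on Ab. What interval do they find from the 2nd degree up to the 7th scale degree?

major sixth

Ab locrian: Ab Bbb Cb Db Ebb Fb Gb.
2nd degree = Bbb; 7th scale degree = Gb.
Bbb up to Gb spans 6 letter names and 9 semitones — a major sixth.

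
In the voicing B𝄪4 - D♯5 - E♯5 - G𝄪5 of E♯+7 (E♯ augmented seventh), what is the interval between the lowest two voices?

Those voices are B𝄪4 and D♯5.
3 letter names make it a third; at 2 semitones (a whole step narrower than major) the quality is diminished.

diminished third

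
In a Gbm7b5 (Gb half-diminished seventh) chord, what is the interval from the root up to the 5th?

diminished fifth

Gbø7: Gb, Bbb, Dbb, Fb.
The root is Gb and the 5th is Dbb.
Gb up to Dbb is 6 semitones, a half step narrower than a perfect fifth, so the interval is diminished.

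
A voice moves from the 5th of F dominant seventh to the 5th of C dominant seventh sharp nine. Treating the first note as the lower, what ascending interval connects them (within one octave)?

perfect fifth

The 5th of F dominant seventh is C; the 5th of C dominant seventh sharp nine is G.
From C to G is 7 semitones, exactly the perfect fifth.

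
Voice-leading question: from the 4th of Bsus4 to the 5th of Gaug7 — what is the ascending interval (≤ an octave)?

major 7th

Bsus4 has E as its 4th, and Gaug7 has D# as its 5th.
From E to D# is 11 semitones, exactly the major seventh.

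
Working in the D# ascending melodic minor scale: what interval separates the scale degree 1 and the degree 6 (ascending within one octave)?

major sixth

D# melodic minor: D# E# F# G# A# B# C##.
Scale degree 1 = D#; 6th scale degree = B#.
From D# to B# is 9 semitones, exactly the major sixth.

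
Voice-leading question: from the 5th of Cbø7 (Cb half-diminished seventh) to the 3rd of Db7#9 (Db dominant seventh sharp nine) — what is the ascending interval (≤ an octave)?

augmented seventh

The 5th of Cbø7 (Cb half-diminished seventh) is Gbb; the 3rd of Db7#9 (Db dominant seventh sharp nine) is F.
From Gbb to F: 12 semitones over a seventh = augmented.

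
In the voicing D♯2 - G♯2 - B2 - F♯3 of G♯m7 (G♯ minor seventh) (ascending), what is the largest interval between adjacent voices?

Adjacent intervals: D♯2→G♯2 = perfect fourth; G♯2→B2 = minor third; B2→F♯3 = perfect fifth.
The largest is B2 to F♯3, a perfect fifth (7 semitones).

perfect 5th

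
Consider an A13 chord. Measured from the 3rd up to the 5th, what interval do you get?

m3

A13 is spelled A, C#, E, G, B, F#.
3rd = C#; 5th = E.
3 letter names make it a third; at 3 semitones (a half step narrower than major) the quality is minor.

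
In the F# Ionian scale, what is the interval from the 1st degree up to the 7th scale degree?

M7

The scale runs F# G# A# B C# D# E#.
So we need the interval from F# up to E#.
F# up to E# spans 7 letter names and 11 semitones — a major seventh.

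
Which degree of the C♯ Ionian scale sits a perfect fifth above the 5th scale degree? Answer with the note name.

The scale is C♯ D♯ E♯ F♯ G♯ A♯ B♯.
The 5th scale degree is G♯; a perfect fifth above that is D♯ — scale degree 2.

D#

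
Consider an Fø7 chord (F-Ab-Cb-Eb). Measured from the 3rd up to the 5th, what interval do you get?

So we need the interval from Ab up to Cb.
Ab up to Cb is 3 semitones, a half step narrower than a major third, so the interval is minor.

minor 3rd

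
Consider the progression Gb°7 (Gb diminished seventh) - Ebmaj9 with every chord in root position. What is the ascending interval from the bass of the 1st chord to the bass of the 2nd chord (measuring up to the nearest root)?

major sixth

The roots are Gb and Eb.
Counting 6 letters and 9 half steps from Gb gives a major sixth.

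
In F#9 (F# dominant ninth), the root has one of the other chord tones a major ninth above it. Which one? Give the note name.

F#9 (F# dominant ninth) is spelled F#, A#, C#, E, G#.
The root is F#. A major ninth above F# is G#.
G# is the chord's 9th.

G#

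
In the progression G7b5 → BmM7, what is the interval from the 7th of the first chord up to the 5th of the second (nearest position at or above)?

The 7th of G7b5 is F; the 5th of BmM7 is F♯.
From F to F♯: 1 semitone over a unison = augmented.

augmented unison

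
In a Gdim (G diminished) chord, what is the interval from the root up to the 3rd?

G diminished is spelled G-Bb-Db.
The root is G and the 3rd is Bb.
From G to Bb: 3 semitones over a third = minor.

minor third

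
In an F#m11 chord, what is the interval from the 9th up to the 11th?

Spelling the chord: F# A C# E G# B.
The 9th is G# and the 11th is B.
G# up to B is 3 semitones, a half step narrower than a major third, so the interval is minor.

minor 3rd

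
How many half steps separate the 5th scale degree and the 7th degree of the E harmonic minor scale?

4

The scale is E F♯ G A B C D♯.
B up to D♯ is a major third — 4 semitones.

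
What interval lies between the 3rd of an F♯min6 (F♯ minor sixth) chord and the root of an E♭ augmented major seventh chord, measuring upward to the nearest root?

The 3rd of F♯min6 (F♯ minor sixth) is A; the root of E♭ augmented major seventh is E♭.
A up to E♭ is 6 semitones, a half step narrower than a perfect fifth, so the interval is diminished.

diminished fifth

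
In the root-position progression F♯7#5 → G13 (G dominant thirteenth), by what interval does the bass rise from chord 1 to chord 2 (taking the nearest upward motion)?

The roots are F♯ and G.
F♯ up to G is 1 semitone, a half step narrower than a major second, so the interval is minor.

minor second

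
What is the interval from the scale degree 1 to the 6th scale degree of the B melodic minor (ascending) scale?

major sixth

Spelling the B melodic minor (ascending) scale: B C# D E F# G# A#.
Scale degree 1 = B; scale degree 6 = G#.
B up to G# spans 6 letter names and 9 semitones — a major sixth.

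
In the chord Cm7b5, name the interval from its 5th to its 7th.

major third

Cø (C half-diminished seventh) is spelled C Eb Gb Bb.
So we need the interval from Gb up to Bb.
Gb up to Bb spans 3 letter names and 4 semitones — a major third.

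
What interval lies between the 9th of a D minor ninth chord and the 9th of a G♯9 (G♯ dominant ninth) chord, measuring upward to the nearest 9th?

D minor ninth has E as its 9th, and G♯9 (G♯ dominant ninth) has A♯ as its 9th.
4 letter names make it a fourth; at 6 semitones (a half step wider than perfect) the quality is augmented.

augmented fourth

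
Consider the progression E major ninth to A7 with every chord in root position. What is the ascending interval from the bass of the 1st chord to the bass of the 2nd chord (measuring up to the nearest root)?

perfect fourth

The roots are E and A.
From E to A is 5 semitones, exactly the perfect fourth.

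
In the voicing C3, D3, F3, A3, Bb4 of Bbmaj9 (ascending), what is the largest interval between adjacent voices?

minor ninth

Adjacent intervals: C3→D3 = major second; D3→F3 = minor third; F3→A3 = major third; A3→Bb4 = minor ninth.
The largest is A3 to Bb4, a minor ninth (13 semitones).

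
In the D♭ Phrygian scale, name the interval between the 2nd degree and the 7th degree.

major sixth

Spelling the D♭ Phrygian scale: D♭ E𝄫 F♭ G♭ A♭ B𝄫 C♭.
So we need the interval from E𝄫 up to C♭.
E𝄫 up to C♭ spans 6 letter names and 9 semitones — a major sixth.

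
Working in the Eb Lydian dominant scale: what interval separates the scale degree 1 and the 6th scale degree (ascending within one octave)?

M6

The scale runs Eb F G A Bb C Db.
Scale degree 1 = Eb; 6th scale degree = C.
From Eb to C is 9 semitones, exactly the major sixth.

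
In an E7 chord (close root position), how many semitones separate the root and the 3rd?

Spelling the chord: E–G♯–B–D.
E to G♯ is a major third: 4 semitones.

4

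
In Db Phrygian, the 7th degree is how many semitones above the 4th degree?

The scale is Db Ebb Fb Gb Ab Bbb Cb.
Gb up to Cb is a perfect fourth — 5 semitones.

5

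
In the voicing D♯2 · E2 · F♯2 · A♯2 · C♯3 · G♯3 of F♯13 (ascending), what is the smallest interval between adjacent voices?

Adjacent intervals: D♯2→E2 = minor second; E2→F♯2 = major second; F♯2→A♯2 = major third; A♯2→C♯3 = minor third; C♯3→G♯3 = perfect fifth.
The smallest is D♯2 to E2, a minor second (1 semitone).

minor second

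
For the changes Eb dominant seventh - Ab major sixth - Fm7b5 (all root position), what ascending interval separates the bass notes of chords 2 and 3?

major 6th

The roots are Ab and F.
Counting 6 letters and 9 half steps from Ab gives a major sixth.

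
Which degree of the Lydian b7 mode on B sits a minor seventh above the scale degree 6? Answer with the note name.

The scale is B C# D# E# F# G# A.
The scale degree 6 is G#; a minor seventh above that is F# — scale degree 5.

F#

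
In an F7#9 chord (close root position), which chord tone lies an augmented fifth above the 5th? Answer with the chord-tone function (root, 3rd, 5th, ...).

The chord tones of F7#9 (F dominant seventh sharp nine) are F–A–C–E♭–G♯.
The 5th is C. An augmented fifth above C is G♯.
G♯ is the chord's 9th.

9th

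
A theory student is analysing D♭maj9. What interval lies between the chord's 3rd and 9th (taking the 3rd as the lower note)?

The chord tones of D♭ major ninth are D♭, F, A♭, C, E♭.
3rd = F; 9th = E♭.
F up to E♭ is 10 semitones, a half step narrower than a major seventh, so the interval is minor.

minor seventh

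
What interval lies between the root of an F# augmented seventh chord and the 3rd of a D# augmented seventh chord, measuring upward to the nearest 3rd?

The root of F# augmented seventh is F#; the 3rd of D# augmented seventh is F##.
1 letter names make it a unison; at 1 semitone (a half step wider than perfect) the quality is augmented.

augmented 1st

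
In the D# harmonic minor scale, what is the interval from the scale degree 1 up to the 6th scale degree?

minor 6th

D# harmonic minor: D# E# F# G# A# B C##.
That puts D# below B.
D# up to B is 8 semitones, a half step narrower than a major sixth, so the interval is minor.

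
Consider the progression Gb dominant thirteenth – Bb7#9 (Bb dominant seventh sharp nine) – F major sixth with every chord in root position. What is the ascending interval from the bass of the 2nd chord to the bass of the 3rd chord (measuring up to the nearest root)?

P5

The roots are Bb and F.
From Bb to F is 7 semitones, exactly the perfect fifth.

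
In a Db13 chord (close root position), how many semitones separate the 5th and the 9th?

7

Db dominant thirteenth: Db, F, Ab, Cb, Eb, Bb.
Ab to Eb is a perfect fifth: 7 semitones.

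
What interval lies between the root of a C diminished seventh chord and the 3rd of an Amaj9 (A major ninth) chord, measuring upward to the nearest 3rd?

augmented unison

The root of C diminished seventh is C; the 3rd of Amaj9 (A major ninth) is C#.
From C to C#: 1 semitone over a unison = augmented.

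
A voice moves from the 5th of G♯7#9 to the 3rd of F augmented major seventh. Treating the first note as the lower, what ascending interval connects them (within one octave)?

diminished fifth

G♯7#9 has D♯ as its 5th, and F augmented major seventh has A as its 3rd.
D♯ up to A is 6 semitones, a half step narrower than a perfect fifth, so the interval is diminished.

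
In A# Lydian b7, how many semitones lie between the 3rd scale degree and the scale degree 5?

3

The scale is A# B# C## D## E# F## G#.
C## up to E# is a minor third — 3 semitones.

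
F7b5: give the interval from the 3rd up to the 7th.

diminished fifth

The chord tones of F7b5 are F-A-C♭-E♭.
So we need the interval from A up to E♭.
5 letter names make it a fifth; at 6 semitones (a half step narrower than perfect) the quality is diminished.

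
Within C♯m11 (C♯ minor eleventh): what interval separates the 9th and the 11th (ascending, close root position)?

Spelling the chord: C♯-E-G♯-B-D♯-F♯.
The 9th is D♯ and the 11th is F♯.
D♯ up to F♯ is 3 semitones, a half step narrower than a major third, so the interval is minor.

m3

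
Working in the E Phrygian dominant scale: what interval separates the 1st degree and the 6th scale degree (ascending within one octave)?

minor sixth

E phrygian dominant: E F G♯ A B C D.
That puts E below C.
E up to C is 8 semitones, a half step narrower than a major sixth, so the interval is minor.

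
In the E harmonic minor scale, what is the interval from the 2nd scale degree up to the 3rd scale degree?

Spelling the E harmonic minor scale: E F# G A B C D#.
So we need the interval from F# up to G.
2 letter names make it a second; at 1 semitone (a half step narrower than major) the quality is minor.

minor second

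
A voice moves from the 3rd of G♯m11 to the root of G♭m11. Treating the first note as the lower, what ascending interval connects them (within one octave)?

d6

G♯m11 has B as its 3rd, and G♭m11 has G♭ as its root.
6 letter names make it a sixth; at 7 semitones (a whole step narrower than major) the quality is diminished.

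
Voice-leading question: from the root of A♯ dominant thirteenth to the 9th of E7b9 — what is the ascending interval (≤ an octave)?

d6

The root of A♯ dominant thirteenth is A♯; the 9th of E7b9 is F.
A♯ up to F is 7 semitones, a whole step narrower than a major sixth, so the interval is diminished.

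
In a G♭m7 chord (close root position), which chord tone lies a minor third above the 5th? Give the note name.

Fb

Spelling the chord: G♭, B𝄫, D♭, F♭.
The 5th is D♭. A minor third above D♭ is F♭.
F♭ is the chord's 7th.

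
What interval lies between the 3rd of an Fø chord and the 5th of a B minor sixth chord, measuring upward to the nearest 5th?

augmented sixth

Fø has Ab as its 3rd, and B minor sixth has F# as its 5th.
6 letter names make it a sixth; at 10 semitones (a half step wider than major) the quality is augmented.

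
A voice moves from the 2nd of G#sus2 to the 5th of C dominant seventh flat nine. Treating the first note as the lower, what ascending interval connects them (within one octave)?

G#sus2 has A# as its 2nd, and C dominant seventh flat nine has G as its 5th.
A# up to G is 9 semitones, a whole step narrower than a major seventh, so the interval is diminished.

diminished 7th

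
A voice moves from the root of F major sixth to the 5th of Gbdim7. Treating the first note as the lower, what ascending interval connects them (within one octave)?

d6

F major sixth has F as its root, and Gbdim7 has Dbb as its 5th.
6 letter names make it a sixth; at 7 semitones (a whole step narrower than major) the quality is diminished.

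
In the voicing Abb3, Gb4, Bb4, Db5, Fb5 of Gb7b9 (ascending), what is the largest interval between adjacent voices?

Adjacent intervals: Abb3→Gb4 = major seventh; Gb4→Bb4 = major third; Bb4→Db5 = minor third; Db5→Fb5 = minor third.
The largest is Abb3 to Gb4, a major seventh (11 semitones).

major 7th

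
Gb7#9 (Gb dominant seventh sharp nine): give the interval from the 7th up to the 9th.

Gb7#9 is spelled Gb, Bb, Db, Fb, A.
The 7th is Fb and the 9th is A.
3 letter names make it a third; at 5 semitones (a half step wider than major) the quality is augmented.

A3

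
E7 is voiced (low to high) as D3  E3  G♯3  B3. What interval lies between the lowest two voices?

Those voices are D3 and E3.
Counting 2 letters and 2 half steps from D gives a major second.

M2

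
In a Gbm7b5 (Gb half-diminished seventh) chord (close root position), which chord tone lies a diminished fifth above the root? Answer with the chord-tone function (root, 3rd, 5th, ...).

5th

Gbm7b5 (Gb half-diminished seventh) is spelled Gb, Bbb, Dbb, Fb.
The root is Gb. A diminished fifth above Gb is Dbb.
Dbb is the chord's 5th.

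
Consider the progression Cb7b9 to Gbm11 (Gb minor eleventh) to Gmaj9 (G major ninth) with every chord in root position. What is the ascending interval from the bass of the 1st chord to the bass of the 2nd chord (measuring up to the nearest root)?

The roots are Cb and Gb.
Counting 5 letters and 7 half steps from Cb gives a perfect fifth.

perfect 5th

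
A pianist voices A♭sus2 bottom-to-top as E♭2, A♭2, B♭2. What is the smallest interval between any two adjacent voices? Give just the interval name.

M2

Adjacent intervals: E♭2→A♭2 = perfect fourth; A♭2→B♭2 = major second.
The smallest is A♭2 to B♭2, a major second (2 semitones).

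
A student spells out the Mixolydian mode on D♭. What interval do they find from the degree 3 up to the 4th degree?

The scale runs D♭ E♭ F G♭ A♭ B♭ C♭.
The degree 3 is F and the scale degree 4 is G♭.
2 letter names make it a second; at 1 semitone (a half step narrower than major) the quality is minor.

m2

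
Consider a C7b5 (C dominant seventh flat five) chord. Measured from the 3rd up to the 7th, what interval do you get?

C7b5 is spelled C–E–G♭–B♭.
So we need the interval from E up to B♭.
E up to B♭ is 6 semitones, a half step narrower than a perfect fifth, so the interval is diminished.
This 3–7 tritone is the characteristic tension at the heart of the dominant sound.

d5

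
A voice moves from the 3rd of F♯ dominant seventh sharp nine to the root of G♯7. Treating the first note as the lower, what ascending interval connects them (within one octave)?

m7

The 3rd of F♯ dominant seventh sharp nine is A♯; the root of G♯7 is G♯.
From A♯ to G♯: 10 semitones over a seventh = minor.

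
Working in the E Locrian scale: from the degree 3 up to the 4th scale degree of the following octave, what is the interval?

Spelling the E Locrian scale: E F G A B♭ C D.
So we need the interval from G up to A.
G up to A spans 9 letter names and 14 semitones — a major ninth.

major 9th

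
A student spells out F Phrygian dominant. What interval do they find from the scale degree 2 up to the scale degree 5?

The scale runs F Gb A Bb C Db Eb.
So we need the interval from Gb up to C.
From Gb to C: 6 semitones over a fourth = augmented.

A4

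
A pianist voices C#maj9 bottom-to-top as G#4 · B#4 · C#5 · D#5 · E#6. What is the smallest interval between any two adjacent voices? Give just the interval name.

minor 2nd

Adjacent intervals: G#4→B#4 = major third; B#4→C#5 = minor second; C#5→D#5 = major second; D#5→E#6 = major ninth.
The smallest is B#4 to C#5, a minor second (1 semitone).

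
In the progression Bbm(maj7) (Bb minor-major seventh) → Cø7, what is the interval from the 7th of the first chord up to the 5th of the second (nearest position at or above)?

Bbm(maj7) (Bb minor-major seventh) has A as its 7th, and Cø7 has Gb as its 5th.
7 letter names make it a seventh; at 9 semitones (a whole step narrower than major) the quality is diminished.

diminished seventh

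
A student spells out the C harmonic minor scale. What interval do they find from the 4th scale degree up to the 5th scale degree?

major second

Spelling the C harmonic minor scale: C D Eb F G Ab B.
4th scale degree = F; 5th degree = G.
From F to G is 2 semitones, exactly the major second.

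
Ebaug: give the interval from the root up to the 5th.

The chord tones of Eb augmented are Eb, G, B.
So we need the interval from Eb up to B.
Eb up to B is 8 semitones, a half step wider than a perfect fifth, so the interval is augmented.

A5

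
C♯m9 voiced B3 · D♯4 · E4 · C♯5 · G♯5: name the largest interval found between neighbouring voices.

Adjacent intervals: B3→D♯4 = major third; D♯4→E4 = minor second; E4→C♯5 = major sixth; C♯5→G♯5 = perfect fifth.
The largest is E4 to C♯5, a major sixth (9 semitones).

major sixth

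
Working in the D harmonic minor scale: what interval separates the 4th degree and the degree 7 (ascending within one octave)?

D harmonic minor: D E F G A B♭ C♯.
The 4th degree is G and the 7th degree is C♯.
G up to C♯ is 6 semitones, a half step wider than a perfect fourth, so the interval is augmented.

augmented fourth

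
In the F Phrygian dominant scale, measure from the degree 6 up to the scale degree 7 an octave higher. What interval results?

M9

Spelling the F Phrygian dominant scale: F Gb A Bb C Db Eb.
That puts Db below Eb.
Counting 9 letters and 14 half steps from Db gives a major ninth.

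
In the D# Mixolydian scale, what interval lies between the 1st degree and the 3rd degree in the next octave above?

M10

The scale runs D# E# F## G# A# B# C#.
So we need the interval from D# up to F##.
D# up to F## spans 10 letter names and 16 semitones — a major tenth.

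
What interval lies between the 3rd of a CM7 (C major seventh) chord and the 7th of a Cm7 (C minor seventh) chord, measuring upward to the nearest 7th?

d5

The 3rd of CM7 (C major seventh) is E; the 7th of Cm7 (C minor seventh) is B♭.
5 letter names make it a fifth; at 6 semitones (a half step narrower than perfect) the quality is diminished.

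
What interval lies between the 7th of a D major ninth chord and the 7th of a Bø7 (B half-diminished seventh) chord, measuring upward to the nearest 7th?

m6

D major ninth has C# as its 7th, and Bø7 (B half-diminished seventh) has A as its 7th.
From C# to A: 8 semitones over a sixth = minor.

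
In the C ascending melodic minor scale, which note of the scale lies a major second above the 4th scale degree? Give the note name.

G

The scale is C D Eb F G A B.
The 4th scale degree is F; a major second above that is G — scale degree 5.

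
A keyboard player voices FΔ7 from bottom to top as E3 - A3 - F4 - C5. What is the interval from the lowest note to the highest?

m13

The outer voices are E3 and C5.
13 letter names make it a thirteenth; at 20 semitones (a half step narrower than major) the quality is minor.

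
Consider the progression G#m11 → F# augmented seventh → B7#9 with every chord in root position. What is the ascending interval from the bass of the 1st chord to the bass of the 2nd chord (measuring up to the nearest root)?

m7

The roots are G# and F#.
7 letter names make it a seventh; at 10 semitones (a half step narrower than major) the quality is minor.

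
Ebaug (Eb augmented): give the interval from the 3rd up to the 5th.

major 3rd

Spelling the chord: Eb G B.
That puts G below B.
G up to B spans 3 letter names and 4 semitones — a major third.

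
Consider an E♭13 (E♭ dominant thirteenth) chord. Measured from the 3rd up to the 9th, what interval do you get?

E♭13 is spelled E♭-G-B♭-D♭-F-C.
3rd = G; 9th = F.
From G to F: 10 semitones over a seventh = minor.

minor 7th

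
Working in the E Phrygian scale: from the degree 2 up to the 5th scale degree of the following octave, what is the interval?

E phrygian: E F G A B C D.
The degree 2 is F and the 5th scale degree (up an octave) is B.
11 letter names make it an eleventh; at 18 semitones (a half step wider than perfect) the quality is augmented.

augmented eleventh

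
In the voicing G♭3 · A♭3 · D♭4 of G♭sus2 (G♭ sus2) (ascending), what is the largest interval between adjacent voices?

perfect fourth

Adjacent intervals: G♭3→A♭3 = major second; A♭3→D♭4 = perfect fourth.
The largest is A♭3 to D♭4, a perfect fourth (5 semitones).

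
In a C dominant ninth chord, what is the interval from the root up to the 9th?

The chord tones of C dominant ninth are C–E–G–Bb–D.
That puts C below D.
Counting 9 letters and 14 half steps from C gives a major ninth.

major 9th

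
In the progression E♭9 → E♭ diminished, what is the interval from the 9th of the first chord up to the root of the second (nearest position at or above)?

minor seventh

The 9th of E♭9 is F; the root of E♭ diminished is E♭.
From F to E♭: 10 semitones over a seventh = minor.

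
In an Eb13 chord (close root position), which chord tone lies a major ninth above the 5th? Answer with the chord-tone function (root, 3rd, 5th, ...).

Eb dominant thirteenth is spelled Eb-G-Bb-Db-F-C.
The 5th is Bb. A major ninth above Bb is C.
C is the chord's 13th.

13th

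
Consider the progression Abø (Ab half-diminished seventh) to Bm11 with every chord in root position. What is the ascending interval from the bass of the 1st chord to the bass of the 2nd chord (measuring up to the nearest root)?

The roots are Ab and B.
Ab up to B is 3 semitones, a half step wider than a major second, so the interval is augmented.

A2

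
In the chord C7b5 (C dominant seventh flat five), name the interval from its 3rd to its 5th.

diminished 3rd

C7b5 is spelled C–E–Gb–Bb.
3rd = E; 5th = Gb.
From E to Gb: 2 semitones over a third = diminished.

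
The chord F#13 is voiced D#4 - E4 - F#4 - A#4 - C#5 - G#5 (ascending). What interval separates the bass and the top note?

The outer voices are D#4 and G#5.
Counting 11 letters and 17 half steps from D# gives a perfect eleventh.

perfect eleventh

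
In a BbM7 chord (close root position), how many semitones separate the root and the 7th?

BbM7: Bb-D-F-A.
Bb to A is a major seventh: 11 semitones.

11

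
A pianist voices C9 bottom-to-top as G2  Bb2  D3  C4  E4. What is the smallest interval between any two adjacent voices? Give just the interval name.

minor 3rd

Adjacent intervals: G2→Bb2 = minor third; Bb2→D3 = major third; D3→C4 = minor seventh; C4→E4 = major third.
The smallest is G2 to Bb2, a minor third (3 semitones).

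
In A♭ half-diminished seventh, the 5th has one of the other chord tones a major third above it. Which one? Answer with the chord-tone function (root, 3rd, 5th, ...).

7th

The chord tones of A♭ half-diminished seventh are A♭–C♭–E𝄫–G♭.
The 5th is E𝄫. A major third above E𝄫 is G♭.
G♭ is the chord's 7th.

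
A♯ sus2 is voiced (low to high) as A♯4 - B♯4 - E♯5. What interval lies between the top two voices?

Those voices are B♯4 and E♯5.
B♯ up to E♯ spans 4 letter names and 5 semitones — a perfect fourth.

P4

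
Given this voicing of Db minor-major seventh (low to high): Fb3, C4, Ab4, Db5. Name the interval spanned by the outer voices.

major thirteenth

The outer voices are Fb3 and Db5.
From Fb to Db is 21 semitones, exactly the major thirteenth.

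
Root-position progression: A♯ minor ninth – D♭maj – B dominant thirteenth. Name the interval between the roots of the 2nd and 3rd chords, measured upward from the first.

The roots are D♭ and B.
6 letter names make it a sixth; at 10 semitones (a half step wider than major) the quality is augmented.

augmented sixth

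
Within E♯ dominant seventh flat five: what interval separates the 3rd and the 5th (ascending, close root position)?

diminished third

Spelling the chord: E♯–G𝄪–B–D♯.
3rd = G𝄪; 5th = B.
3 letter names make it a third; at 2 semitones (a whole step narrower than major) the quality is diminished.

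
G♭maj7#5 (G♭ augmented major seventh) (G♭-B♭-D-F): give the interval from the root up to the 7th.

The root is G♭ and the 7th is F.
Counting 7 letters and 11 half steps from G♭ gives a major seventh.

M7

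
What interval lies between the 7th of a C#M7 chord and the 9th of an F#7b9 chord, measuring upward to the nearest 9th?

The 7th of C#M7 is B#; the 9th of F#7b9 is G.
From B# to G: 7 semitones over a sixth = diminished.

diminished 6th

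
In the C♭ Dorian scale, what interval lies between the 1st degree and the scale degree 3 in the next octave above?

The scale runs C♭ D♭ E𝄫 F♭ G♭ A♭ B𝄫.
That puts C♭ below E𝄫.
From C♭ to E𝄫: 15 semitones over a tenth = minor.

minor tenth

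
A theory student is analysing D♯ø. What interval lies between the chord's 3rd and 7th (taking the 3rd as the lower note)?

perfect 5th

The chord tones of D♯m7b5 (D♯ half-diminished seventh) are D♯-F♯-A-C♯.
So we need the interval from F♯ up to C♯.
Counting 5 letters and 7 half steps from F♯ gives a perfect fifth.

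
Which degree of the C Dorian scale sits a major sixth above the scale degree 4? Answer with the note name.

D

The scale is C D Eb F G A Bb.
The scale degree 4 is F; a major sixth above that is D — scale degree 2.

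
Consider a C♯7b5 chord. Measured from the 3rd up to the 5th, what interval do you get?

The chord tones of C♯7b5 are C♯ E♯ G B.
That puts E♯ below G.
3 letter names make it a third; at 2 semitones (a whole step narrower than major) the quality is diminished.

diminished 3rd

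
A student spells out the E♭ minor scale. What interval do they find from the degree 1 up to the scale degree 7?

E♭ natural minor: E♭ F G♭ A♭ B♭ C♭ D♭.
That puts E♭ below D♭.
From E♭ to D♭: 10 semitones over a seventh = minor.

m7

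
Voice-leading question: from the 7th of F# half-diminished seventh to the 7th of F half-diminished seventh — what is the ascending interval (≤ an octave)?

diminished 8th

F# half-diminished seventh has E as its 7th, and F half-diminished seventh has Eb as its 7th.
From E to Eb: 11 semitones over an octave = diminished.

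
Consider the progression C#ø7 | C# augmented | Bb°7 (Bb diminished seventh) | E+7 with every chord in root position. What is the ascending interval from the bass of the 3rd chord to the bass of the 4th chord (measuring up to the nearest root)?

augmented fourth

The roots are Bb and E.
From Bb to E: 6 semitones over a fourth = augmented.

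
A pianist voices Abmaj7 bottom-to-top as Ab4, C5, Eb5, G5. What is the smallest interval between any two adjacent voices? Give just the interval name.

Adjacent intervals: Ab4→C5 = major third; C5→Eb5 = minor third; Eb5→G5 = major third.
The smallest is C5 to Eb5, a minor third (3 semitones).

m3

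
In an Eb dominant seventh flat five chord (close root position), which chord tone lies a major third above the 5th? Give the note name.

Eb dominant seventh flat five: Eb-G-Bbb-Db.
The 5th is Bbb. A major third above Bbb is Db.
Db is the chord's 7th.

Db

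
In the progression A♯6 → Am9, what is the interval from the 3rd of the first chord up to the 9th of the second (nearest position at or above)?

A♯6 has C𝄪 as its 3rd, and Am9 has B as its 9th.
7 letter names make it a seventh; at 9 semitones (a whole step narrower than major) the quality is diminished.

diminished seventh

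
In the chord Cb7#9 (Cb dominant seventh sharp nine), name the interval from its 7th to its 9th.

Cb7#9: Cb-Eb-Gb-Bbb-D.
So we need the interval from Bbb up to D.
3 letter names make it a third; at 5 semitones (a half step wider than major) the quality is augmented.

augmented 3rd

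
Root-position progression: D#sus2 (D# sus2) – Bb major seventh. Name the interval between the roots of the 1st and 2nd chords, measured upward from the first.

The roots are D# and Bb.
D# up to Bb is 7 semitones, a whole step narrower than a major sixth, so the interval is diminished.

d6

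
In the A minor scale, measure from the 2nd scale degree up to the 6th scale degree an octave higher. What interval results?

A natural minor: A B C D E F G.
So we need the interval from B up to F.
12 letter names make it a twelfth; at 18 semitones (a half step narrower than perfect) the quality is diminished.

diminished twelfth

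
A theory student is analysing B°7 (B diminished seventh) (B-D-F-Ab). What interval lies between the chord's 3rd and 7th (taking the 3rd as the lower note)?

diminished fifth

So we need the interval from D up to Ab.
D up to Ab is 6 semitones, a half step narrower than a perfect fifth, so the interval is diminished.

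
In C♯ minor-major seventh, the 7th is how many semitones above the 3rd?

8

C♯ minor-major seventh is spelled C♯-E-G♯-B♯.
E to B♯ is an augmented fifth: 8 semitones.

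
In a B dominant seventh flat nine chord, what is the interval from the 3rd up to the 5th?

The chord tones of B7b9 (B dominant seventh flat nine) are B D# F# A C.
So we need the interval from D# up to F#.
D# up to F# is 3 semitones, a half step narrower than a major third, so the interval is minor.

minor 3rd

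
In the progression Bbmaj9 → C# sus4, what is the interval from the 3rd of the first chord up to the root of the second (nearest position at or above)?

major seventh

The 3rd of Bbmaj9 is D; the root of C# sus4 is C#.
D up to C# spans 7 letter names and 11 semitones — a major seventh.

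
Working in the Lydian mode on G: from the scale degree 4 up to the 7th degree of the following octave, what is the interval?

The scale runs G A B C♯ D E F♯.
So we need the interval from C♯ up to F♯.
From C♯ to F♯ is 17 semitones, exactly the perfect eleventh.

perfect eleventh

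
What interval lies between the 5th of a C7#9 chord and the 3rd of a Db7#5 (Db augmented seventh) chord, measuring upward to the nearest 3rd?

The 5th of C7#9 is G; the 3rd of Db7#5 (Db augmented seventh) is F.
7 letter names make it a seventh; at 10 semitones (a half step narrower than major) the quality is minor.

minor 7th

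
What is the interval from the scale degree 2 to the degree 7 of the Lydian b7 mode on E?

minor 6th

E lydian dominant: E F♯ G♯ A♯ B C♯ D.
Scale degree 2 = F♯; scale degree 7 = D.
F♯ up to D is 8 semitones, a half step narrower than a major sixth, so the interval is minor.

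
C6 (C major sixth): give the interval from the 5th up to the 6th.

The chord tones of C6 are C, E, G, A.
The 5th is G and the 6th is A.
G up to A spans 2 letter names and 2 semitones — a major second.

major 2nd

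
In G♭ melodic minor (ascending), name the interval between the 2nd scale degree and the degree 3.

minor second

The scale runs G♭ A♭ B𝄫 C♭ D♭ E♭ F.
2nd scale degree = A♭; scale degree 3 = B𝄫.
A♭ up to B𝄫 is 1 semitone, a half step narrower than a major second, so the interval is minor.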